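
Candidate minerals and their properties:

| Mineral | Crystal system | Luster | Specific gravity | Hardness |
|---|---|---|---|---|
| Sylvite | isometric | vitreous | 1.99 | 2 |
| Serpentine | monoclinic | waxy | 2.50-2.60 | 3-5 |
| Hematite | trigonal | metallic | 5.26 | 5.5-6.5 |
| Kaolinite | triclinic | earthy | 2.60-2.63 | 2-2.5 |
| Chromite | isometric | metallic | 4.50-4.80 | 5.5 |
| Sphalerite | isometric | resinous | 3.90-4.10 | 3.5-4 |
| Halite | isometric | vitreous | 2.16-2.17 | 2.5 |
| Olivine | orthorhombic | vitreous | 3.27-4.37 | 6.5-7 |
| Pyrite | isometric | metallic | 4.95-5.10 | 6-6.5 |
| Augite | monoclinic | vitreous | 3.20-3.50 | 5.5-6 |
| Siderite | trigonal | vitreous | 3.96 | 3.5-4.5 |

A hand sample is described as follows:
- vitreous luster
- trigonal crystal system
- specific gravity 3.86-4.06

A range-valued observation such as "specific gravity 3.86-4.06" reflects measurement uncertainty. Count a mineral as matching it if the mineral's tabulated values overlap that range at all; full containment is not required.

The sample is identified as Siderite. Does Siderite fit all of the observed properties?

Vitreous luster — matches Siderite (vitreous luster).
Trigonal crystal system — matches Siderite (trigonal system).
Specific gravity 3.86-4.06 — matches Siderite (SG 3.96).
Every observed property is compatible with the reference values for Siderite.

Yes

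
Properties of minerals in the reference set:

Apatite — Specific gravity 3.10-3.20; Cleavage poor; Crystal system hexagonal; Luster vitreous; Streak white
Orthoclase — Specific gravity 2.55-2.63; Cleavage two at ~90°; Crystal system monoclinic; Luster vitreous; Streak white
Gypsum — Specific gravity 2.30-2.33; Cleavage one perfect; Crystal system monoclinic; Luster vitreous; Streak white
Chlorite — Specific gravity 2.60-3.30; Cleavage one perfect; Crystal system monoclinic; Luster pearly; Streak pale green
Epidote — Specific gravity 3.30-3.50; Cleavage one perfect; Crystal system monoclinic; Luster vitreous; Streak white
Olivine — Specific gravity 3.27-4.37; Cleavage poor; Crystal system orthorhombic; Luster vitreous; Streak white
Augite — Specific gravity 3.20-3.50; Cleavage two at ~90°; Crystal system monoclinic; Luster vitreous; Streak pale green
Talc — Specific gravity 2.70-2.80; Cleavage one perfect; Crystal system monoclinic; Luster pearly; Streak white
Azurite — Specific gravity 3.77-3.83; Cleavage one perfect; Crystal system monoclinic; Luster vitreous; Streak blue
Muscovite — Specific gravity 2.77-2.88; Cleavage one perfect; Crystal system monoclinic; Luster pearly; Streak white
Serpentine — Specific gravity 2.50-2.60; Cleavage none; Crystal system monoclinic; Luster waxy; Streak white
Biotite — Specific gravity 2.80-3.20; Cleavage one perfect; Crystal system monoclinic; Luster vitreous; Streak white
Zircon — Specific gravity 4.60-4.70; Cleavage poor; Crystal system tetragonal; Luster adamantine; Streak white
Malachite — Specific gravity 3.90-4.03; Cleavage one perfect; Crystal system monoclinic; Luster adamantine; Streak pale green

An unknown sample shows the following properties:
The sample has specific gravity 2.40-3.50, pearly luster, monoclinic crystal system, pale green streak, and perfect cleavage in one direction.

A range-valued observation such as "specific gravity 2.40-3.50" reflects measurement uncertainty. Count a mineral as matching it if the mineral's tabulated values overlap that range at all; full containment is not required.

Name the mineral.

Chlorite

Specific gravity 2.40-3.50 excludes Gypsum, Azurite, Zircon, Malachite.
Pearly luster — only Chlorite, Talc, Muscovite remain.
Monoclinic crystal system — all remaining candidates fit.
Pale green streak — leaves Chlorite.
Perfect cleavage in one direction — every remaining candidate is consistent.
Only Chlorite satisfies all observations.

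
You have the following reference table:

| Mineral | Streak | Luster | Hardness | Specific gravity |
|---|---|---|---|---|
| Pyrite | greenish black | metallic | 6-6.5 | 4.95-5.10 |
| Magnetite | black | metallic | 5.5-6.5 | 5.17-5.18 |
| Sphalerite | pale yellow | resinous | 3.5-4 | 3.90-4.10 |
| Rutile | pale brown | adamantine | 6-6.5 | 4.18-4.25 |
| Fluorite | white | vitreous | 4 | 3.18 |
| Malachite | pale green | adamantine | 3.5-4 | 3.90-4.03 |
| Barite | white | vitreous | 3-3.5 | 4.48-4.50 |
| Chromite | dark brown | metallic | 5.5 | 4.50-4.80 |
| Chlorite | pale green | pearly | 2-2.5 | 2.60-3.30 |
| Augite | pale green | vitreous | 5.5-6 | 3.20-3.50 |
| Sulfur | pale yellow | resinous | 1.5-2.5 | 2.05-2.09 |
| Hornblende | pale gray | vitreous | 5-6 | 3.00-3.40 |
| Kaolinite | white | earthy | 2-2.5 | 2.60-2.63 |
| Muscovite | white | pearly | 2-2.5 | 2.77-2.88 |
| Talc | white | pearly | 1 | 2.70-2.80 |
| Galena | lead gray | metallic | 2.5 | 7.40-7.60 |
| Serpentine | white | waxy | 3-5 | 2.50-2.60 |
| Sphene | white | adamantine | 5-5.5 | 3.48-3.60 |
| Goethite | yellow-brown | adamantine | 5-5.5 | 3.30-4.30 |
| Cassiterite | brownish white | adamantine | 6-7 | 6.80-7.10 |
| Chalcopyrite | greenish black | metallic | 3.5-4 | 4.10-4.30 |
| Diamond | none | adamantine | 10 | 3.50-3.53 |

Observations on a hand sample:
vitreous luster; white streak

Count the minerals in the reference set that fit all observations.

Vitreous luster: only Fluorite, Barite, Augite, Hornblende remain.
White streak rules out Augite, Hornblende.
The minerals that satisfy all observations are Barite, Fluorite.
That is 2 minerals.

2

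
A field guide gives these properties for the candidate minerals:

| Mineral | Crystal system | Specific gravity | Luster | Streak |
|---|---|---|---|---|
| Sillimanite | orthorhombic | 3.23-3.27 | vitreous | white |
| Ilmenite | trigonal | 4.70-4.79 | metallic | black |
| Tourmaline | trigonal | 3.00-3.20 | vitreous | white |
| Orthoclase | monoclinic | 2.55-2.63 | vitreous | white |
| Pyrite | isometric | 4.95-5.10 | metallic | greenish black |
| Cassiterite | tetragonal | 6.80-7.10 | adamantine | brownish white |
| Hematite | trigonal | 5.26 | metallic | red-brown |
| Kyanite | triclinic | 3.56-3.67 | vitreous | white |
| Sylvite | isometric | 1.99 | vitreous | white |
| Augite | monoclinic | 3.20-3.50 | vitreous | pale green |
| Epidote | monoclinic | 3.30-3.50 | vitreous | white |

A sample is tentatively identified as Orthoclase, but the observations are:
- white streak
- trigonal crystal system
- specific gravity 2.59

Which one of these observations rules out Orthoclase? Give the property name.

White streak: Orthoclase has white streak — consistent.
Trigonal crystal system: Orthoclase has monoclinic system — outside the reference range.
Specific gravity 2.59: Orthoclase has SG 2.55-2.63 — consistent.
Everything matches except the crystal system.

crystal system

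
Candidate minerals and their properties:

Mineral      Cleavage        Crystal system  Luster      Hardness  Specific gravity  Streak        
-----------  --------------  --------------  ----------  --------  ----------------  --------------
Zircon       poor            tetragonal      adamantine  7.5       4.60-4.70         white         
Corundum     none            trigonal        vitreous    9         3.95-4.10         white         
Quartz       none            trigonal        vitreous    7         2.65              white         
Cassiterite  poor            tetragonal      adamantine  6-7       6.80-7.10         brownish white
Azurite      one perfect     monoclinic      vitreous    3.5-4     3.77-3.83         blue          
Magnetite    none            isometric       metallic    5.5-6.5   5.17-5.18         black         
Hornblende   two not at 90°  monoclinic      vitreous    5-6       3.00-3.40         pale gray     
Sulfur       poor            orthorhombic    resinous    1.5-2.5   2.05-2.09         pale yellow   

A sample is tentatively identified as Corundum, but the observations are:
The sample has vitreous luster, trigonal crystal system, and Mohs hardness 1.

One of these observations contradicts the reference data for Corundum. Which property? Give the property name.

Vitreous luster: Corundum has vitreous luster — agrees.
Trigonal crystal system: Corundum has trigonal system — agrees.
Mohs hardness 1: Corundum has hardness 9 — inconsistent.
Everything matches except the hardness.

hardness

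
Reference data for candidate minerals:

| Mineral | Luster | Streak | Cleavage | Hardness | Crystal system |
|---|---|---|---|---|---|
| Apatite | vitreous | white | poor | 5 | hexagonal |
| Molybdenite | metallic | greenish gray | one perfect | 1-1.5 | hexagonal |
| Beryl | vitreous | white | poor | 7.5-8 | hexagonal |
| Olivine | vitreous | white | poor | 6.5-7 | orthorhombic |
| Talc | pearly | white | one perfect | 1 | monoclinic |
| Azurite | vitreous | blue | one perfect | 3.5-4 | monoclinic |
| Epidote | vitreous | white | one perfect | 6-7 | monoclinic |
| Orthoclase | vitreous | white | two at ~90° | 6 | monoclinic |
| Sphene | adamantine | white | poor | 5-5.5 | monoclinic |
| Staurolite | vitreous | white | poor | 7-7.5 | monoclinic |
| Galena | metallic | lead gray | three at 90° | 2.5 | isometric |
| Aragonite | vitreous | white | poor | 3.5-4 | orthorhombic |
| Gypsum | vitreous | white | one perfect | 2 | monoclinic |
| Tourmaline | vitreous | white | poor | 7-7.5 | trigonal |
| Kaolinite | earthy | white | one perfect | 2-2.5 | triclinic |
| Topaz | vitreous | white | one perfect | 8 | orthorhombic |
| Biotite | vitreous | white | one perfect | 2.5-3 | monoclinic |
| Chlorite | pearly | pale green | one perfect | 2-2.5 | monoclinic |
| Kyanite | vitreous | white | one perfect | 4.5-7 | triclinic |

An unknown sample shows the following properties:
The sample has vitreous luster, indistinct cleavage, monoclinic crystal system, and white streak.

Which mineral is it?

Vitreous luster rules out Molybdenite, Talc, Sphene, Galena, Kaolinite, Chlorite.
Indistinct cleavage — narrows the field to Apatite, Beryl, Olivine, Staurolite, Aragonite, Tourmaline.
Monoclinic crystal system — only Staurolite remains.
White streak — every remaining candidate is consistent.
Only Staurolite satisfies all observations.

Staurolite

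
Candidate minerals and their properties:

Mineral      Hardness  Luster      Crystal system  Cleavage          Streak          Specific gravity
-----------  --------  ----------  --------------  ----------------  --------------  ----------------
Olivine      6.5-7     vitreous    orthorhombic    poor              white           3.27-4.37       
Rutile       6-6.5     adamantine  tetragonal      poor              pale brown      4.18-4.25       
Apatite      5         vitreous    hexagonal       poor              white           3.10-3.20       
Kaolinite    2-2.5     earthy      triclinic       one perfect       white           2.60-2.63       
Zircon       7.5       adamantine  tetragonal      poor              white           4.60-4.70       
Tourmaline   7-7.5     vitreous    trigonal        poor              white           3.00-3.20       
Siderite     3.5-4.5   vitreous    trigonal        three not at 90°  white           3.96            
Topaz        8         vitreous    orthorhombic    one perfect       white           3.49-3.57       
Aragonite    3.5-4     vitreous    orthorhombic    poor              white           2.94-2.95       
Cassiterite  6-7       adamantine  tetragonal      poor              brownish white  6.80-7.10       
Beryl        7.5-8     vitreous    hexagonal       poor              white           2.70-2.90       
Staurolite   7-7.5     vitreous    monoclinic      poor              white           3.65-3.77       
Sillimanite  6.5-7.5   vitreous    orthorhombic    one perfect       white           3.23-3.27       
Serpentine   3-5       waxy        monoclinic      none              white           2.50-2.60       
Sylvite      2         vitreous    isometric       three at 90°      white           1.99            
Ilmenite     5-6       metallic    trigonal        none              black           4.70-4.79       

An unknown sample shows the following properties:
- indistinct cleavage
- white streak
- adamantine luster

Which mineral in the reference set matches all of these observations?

Zircon

Indistinct cleavage: only Olivine, Rutile, Apatite, Zircon, Tourmaline, Aragonite, Cassiterite, Beryl, Staurolite remain.
White streak excludes Rutile, Cassiterite.
Adamantine luster: only Zircon remains.
The only mineral consistent with every observation is Zircon.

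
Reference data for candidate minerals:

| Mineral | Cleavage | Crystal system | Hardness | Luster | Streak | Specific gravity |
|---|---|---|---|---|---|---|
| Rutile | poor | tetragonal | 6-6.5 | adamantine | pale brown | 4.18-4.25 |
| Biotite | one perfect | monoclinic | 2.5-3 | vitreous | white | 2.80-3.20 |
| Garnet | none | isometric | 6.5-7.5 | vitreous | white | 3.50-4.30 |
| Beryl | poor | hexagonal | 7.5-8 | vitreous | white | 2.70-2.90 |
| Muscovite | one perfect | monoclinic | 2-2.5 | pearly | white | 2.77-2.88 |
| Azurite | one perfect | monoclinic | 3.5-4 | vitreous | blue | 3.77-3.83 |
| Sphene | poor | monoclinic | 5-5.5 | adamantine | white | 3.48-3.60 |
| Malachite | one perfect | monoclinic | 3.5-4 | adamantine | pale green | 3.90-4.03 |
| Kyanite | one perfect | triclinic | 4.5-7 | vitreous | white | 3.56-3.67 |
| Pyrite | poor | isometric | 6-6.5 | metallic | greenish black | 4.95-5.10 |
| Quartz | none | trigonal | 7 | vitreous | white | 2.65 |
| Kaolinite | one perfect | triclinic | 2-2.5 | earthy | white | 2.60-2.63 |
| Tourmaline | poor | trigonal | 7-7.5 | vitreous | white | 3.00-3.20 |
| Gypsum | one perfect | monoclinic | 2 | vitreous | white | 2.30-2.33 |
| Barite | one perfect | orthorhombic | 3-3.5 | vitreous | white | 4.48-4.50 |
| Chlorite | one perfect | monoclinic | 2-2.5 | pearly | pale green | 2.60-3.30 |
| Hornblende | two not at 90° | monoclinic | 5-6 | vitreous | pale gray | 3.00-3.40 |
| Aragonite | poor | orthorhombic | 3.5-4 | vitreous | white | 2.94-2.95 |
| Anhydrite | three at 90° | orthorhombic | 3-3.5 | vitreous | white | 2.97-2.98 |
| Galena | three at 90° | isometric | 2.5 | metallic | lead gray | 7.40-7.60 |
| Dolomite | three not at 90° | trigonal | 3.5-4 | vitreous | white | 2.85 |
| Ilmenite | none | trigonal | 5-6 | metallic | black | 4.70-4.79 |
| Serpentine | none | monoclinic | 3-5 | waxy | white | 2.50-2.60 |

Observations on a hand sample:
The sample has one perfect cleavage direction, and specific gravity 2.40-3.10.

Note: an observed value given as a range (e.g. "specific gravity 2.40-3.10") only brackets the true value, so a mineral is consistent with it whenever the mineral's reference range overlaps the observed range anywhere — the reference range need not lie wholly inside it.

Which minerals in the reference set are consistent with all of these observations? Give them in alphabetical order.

One perfect cleavage direction: narrows the field to Biotite, Muscovite, Azurite, Malachite, Kyanite, Kaolinite, Gypsum, Barite, Chlorite.
Specific gravity 2.40-3.10: only Biotite, Muscovite, Kaolinite, Chlorite remain.
Consistent with every observation: Biotite, Chlorite, Kaolinite, Muscovite.

Biotite, Chlorite, Kaolinite, Muscovite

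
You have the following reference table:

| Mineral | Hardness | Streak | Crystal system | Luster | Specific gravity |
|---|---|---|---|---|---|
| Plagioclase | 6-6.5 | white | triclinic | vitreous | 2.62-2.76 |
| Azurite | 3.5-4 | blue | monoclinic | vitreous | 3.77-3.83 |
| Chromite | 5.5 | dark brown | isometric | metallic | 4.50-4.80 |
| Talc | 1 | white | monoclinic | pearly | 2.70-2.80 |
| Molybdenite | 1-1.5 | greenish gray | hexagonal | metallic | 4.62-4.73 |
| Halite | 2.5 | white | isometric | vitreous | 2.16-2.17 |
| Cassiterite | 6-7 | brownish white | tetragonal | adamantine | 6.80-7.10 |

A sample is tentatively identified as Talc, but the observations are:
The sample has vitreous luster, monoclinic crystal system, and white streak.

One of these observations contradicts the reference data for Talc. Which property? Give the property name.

luster

Vitreous luster: Talc has pearly luster — does not match.
Monoclinic crystal system: Talc has monoclinic system — within range.
White streak: Talc has white streak — within range.
Only the luster is inconsistent.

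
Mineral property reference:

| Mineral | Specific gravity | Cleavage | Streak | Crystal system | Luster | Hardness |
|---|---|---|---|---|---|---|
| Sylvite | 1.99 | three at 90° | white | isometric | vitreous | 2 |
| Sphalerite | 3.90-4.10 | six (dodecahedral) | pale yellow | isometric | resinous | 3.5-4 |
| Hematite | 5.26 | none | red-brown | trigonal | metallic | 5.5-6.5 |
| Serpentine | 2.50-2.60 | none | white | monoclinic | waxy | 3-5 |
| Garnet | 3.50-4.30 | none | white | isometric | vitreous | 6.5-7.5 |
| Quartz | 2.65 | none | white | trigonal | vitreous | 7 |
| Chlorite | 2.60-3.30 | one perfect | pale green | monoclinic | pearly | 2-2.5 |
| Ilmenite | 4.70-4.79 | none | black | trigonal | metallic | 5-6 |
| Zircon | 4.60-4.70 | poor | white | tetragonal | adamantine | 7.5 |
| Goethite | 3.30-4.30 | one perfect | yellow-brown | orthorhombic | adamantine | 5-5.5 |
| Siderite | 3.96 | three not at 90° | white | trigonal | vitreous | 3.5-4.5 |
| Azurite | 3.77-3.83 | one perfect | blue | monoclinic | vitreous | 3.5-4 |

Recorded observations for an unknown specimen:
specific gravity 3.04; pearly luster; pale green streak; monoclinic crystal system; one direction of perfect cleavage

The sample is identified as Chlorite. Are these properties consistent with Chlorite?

Yes

Specific gravity 3.04 — fits Chlorite (SG 2.60-3.30).
Pearly luster — fits Chlorite (pearly luster).
Pale green streak — fits Chlorite (pale green streak).
Monoclinic crystal system — fits Chlorite (monoclinic system).
One direction of perfect cleavage — fits Chlorite (cleavage one perfect).
Nothing contradicts Chlorite.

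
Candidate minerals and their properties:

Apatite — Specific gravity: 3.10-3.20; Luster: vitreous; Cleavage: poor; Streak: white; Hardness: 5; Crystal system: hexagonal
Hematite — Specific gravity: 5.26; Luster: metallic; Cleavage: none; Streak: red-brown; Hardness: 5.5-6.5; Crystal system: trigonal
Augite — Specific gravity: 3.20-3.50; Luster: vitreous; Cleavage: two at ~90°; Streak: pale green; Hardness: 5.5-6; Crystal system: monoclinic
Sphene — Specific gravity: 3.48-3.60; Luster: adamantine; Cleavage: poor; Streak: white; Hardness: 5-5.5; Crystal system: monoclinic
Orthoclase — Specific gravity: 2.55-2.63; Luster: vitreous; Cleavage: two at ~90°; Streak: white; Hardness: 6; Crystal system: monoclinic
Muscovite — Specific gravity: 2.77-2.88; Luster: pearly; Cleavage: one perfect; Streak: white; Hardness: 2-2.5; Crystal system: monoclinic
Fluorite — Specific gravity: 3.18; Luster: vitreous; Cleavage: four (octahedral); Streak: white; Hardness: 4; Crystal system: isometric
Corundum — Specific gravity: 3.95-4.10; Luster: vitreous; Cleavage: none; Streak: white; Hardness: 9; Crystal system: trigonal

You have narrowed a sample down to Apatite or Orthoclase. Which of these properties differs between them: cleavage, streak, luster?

cleavage

Cleavage: Apatite poor, Orthoclase two at ~90° — different.
Streak: both white — shared.
Luster: both vitreous — shared.
Only cleavage differs between Apatite and Orthoclase among the listed tests.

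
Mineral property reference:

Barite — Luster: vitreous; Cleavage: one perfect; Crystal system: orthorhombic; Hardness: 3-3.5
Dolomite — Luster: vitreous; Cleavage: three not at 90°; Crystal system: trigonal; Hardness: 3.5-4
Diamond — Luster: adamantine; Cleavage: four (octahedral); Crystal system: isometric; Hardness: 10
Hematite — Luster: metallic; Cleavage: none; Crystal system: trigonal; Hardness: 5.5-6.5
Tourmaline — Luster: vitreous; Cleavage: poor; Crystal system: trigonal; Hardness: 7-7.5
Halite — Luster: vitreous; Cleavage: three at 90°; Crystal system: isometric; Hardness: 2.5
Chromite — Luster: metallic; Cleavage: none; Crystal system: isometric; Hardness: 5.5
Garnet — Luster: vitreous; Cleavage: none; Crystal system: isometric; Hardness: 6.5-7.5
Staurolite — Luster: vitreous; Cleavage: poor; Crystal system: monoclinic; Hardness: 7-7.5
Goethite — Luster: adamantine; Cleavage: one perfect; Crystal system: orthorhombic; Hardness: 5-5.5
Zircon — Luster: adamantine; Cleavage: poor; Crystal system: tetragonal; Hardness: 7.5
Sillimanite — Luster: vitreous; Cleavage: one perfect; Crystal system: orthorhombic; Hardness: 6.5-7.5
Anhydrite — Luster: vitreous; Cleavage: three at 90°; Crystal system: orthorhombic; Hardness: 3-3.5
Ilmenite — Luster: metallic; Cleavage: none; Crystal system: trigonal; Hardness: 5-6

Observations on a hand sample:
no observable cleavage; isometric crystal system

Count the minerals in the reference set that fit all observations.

No observable cleavage: Hematite, Chromite, Garnet, Ilmenite remain.
Isometric crystal system rules out Hematite, Ilmenite.
Remaining candidates: Chromite, Garnet.
That is 2 minerals.

2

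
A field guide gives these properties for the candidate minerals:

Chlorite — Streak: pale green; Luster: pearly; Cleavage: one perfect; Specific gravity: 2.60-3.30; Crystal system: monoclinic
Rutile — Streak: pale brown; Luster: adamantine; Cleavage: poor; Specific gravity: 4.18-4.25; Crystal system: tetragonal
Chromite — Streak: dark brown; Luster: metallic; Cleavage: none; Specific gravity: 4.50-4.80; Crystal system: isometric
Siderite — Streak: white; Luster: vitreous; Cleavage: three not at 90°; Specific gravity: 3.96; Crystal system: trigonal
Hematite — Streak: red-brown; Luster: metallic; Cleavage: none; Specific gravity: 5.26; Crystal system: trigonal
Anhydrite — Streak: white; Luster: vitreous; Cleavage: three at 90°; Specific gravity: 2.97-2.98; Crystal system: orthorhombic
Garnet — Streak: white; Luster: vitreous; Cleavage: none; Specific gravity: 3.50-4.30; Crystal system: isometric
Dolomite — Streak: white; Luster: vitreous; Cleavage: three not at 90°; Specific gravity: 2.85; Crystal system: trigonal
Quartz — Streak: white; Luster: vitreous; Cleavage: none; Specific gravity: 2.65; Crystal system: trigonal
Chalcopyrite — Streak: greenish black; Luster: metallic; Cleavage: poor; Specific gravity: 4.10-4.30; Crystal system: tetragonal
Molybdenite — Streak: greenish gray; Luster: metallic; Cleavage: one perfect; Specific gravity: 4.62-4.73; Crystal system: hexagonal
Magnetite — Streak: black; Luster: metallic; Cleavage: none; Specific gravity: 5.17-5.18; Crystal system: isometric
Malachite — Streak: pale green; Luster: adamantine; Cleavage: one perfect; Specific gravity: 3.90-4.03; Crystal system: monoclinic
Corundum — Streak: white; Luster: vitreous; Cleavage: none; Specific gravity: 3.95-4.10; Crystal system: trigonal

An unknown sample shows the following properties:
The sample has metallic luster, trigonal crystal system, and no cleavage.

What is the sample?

Hematite

Metallic luster: leaves Chromite, Hematite, Chalcopyrite, Molybdenite, Magnetite.
Trigonal crystal system: only Hematite remains.
No cleavage: no further eliminations.
Hematite is the sole remaining match.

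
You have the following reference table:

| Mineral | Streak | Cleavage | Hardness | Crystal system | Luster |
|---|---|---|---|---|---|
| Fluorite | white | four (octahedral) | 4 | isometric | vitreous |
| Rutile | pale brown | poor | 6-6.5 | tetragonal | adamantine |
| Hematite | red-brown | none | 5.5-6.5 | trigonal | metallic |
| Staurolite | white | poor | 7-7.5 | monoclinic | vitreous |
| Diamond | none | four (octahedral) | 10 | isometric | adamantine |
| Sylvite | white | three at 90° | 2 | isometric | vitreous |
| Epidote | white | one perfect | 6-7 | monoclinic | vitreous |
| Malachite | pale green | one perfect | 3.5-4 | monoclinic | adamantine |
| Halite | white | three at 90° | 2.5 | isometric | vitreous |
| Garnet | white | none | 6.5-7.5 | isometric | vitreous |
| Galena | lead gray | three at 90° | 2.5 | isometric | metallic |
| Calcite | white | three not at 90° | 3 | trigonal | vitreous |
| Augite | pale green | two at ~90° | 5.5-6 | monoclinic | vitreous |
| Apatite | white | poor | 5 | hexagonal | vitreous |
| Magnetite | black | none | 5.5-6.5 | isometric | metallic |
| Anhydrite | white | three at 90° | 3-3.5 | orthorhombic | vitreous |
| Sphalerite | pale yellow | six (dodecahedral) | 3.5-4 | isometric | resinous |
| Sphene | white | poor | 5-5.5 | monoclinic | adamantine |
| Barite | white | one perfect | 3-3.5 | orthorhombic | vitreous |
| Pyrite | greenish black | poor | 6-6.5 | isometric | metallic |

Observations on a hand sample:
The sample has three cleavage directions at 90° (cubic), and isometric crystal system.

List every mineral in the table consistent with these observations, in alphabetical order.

Three cleavage directions at 90° (cubic) — only Sylvite, Halite, Galena, Anhydrite remain.
Isometric crystal system is inconsistent with Anhydrite.
The minerals that satisfy all observations are Galena, Halite, Sylvite.

Galena, Halite, Sylvite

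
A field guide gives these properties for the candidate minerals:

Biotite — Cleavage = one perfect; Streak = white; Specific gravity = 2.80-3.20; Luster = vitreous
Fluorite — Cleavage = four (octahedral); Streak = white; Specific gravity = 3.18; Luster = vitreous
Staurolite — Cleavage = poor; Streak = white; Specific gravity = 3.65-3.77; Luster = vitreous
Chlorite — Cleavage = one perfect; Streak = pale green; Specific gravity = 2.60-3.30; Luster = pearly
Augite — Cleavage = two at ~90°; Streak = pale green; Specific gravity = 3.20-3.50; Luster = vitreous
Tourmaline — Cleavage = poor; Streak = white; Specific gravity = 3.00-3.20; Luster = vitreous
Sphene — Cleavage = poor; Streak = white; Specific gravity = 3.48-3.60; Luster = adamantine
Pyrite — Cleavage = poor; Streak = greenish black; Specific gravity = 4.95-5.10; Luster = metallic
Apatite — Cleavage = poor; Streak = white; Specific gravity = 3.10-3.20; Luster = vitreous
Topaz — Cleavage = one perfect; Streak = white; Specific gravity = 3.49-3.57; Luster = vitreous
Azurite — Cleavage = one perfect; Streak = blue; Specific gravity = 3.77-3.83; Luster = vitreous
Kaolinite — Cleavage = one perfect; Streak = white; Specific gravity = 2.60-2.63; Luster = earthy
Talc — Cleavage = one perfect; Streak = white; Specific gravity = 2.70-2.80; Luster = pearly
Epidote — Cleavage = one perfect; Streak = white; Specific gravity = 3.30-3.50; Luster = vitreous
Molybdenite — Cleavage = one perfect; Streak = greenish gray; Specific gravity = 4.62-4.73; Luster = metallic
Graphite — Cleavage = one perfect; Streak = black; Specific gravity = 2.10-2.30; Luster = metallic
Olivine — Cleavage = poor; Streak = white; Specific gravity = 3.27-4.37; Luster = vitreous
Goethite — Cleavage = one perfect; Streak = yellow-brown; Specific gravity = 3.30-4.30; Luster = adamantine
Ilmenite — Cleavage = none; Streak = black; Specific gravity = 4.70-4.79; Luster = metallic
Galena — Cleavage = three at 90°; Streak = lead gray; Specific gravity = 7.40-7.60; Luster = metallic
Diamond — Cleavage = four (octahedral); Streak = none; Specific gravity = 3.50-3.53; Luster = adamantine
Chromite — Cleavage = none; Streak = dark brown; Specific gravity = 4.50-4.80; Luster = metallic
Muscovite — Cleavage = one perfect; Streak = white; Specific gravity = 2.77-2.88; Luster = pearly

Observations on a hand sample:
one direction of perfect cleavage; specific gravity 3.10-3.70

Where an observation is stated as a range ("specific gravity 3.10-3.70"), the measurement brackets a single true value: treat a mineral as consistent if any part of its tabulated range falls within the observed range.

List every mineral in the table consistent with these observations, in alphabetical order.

Biotite, Chlorite, Epidote, Goethite, Topaz

One direction of perfect cleavage: only Biotite, Chlorite, Topaz, Azurite, Kaolinite, Talc, Epidote, Molybdenite, Graphite, Goethite, Muscovite remain.
Specific gravity 3.10-3.70: Biotite, Chlorite, Topaz, Epidote, Goethite remain.
Remaining candidates: Biotite, Chlorite, Epidote, Goethite, Topaz.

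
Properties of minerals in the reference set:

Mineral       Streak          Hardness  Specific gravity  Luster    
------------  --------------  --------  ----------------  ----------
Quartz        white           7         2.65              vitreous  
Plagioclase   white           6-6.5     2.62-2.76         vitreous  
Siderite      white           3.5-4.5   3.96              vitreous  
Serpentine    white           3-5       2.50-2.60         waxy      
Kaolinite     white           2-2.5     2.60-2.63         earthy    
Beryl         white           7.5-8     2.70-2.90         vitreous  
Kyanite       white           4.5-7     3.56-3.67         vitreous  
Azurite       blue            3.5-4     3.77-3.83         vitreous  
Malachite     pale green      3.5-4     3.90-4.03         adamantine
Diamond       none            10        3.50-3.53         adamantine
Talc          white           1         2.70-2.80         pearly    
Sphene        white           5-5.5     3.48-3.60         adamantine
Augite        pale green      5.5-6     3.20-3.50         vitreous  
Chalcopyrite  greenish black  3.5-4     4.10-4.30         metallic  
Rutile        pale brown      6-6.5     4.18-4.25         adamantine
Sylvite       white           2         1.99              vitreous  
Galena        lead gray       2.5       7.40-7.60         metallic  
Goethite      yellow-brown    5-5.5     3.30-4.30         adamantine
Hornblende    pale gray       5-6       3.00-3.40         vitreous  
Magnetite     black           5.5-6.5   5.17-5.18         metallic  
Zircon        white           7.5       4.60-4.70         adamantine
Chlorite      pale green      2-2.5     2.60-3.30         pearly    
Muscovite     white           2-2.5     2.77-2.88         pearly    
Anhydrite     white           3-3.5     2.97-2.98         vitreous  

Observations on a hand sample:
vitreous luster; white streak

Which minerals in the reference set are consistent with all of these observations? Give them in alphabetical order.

Anhydrite, Beryl, Kyanite, Plagioclase, Quartz, Siderite, Sylvite

Vitreous luster: leaves Quartz, Plagioclase, Siderite, Beryl, Kyanite, Azurite, Augite, Sylvite, Hornblende, Anhydrite.
White streak excludes Azurite, Augite, Hornblende.
Remaining candidates: Anhydrite, Beryl, Kyanite, Plagioclase, Quartz, Siderite, Sylvite.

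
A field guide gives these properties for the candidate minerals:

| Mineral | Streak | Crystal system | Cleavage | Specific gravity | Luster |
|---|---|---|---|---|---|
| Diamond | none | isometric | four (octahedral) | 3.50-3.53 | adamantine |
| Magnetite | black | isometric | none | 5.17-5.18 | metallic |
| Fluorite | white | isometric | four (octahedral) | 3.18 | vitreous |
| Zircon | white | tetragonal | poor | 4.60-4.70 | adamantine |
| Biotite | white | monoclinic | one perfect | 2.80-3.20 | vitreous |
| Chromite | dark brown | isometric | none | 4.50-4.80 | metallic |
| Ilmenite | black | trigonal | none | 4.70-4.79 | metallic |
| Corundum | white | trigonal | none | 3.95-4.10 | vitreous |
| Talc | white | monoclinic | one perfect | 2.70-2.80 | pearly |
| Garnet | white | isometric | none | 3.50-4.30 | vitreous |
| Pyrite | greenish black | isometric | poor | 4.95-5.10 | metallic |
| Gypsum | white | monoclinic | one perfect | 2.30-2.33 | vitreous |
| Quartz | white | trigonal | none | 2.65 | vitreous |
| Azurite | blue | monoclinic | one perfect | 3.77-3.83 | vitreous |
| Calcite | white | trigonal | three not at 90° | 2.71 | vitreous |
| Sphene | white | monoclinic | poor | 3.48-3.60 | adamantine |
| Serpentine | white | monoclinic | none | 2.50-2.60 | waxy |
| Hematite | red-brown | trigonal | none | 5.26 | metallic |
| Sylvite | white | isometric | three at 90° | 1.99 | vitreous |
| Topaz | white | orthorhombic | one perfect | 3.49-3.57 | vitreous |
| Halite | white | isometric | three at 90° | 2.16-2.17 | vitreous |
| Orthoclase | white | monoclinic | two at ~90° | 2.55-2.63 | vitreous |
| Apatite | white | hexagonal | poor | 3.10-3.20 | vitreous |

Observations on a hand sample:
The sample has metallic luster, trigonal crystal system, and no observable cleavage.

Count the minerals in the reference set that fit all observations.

2

Metallic luster: narrows the field to Magnetite, Chromite, Ilmenite, Pyrite, Hematite.
Trigonal crystal system: narrows the field to Ilmenite, Hematite.
No observable cleavage: no further eliminations.
Remaining candidates: Hematite, Ilmenite.
That is 2 minerals.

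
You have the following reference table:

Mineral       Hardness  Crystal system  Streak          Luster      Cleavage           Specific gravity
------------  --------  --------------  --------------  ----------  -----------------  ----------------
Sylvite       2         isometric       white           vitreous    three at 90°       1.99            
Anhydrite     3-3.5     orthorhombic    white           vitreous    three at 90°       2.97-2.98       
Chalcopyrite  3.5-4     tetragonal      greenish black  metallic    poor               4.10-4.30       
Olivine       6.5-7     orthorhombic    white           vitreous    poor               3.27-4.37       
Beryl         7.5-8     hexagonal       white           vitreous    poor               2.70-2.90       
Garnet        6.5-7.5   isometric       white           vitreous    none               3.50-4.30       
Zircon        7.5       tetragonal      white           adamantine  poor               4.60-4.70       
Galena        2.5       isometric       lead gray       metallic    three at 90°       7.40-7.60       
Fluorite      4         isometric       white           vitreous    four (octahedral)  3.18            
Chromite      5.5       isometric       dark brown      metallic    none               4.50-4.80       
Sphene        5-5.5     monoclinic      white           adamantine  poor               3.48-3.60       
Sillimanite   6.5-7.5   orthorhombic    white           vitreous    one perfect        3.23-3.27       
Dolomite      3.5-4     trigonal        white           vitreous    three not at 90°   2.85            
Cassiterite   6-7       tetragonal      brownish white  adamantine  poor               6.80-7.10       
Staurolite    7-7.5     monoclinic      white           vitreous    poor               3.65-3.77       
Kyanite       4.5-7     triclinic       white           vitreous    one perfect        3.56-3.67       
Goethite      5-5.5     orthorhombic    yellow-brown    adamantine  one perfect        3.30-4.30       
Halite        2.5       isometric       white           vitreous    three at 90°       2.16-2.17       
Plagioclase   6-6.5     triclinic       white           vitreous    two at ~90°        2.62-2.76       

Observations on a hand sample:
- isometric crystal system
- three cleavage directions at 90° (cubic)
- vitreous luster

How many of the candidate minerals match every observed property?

Isometric crystal system — Sylvite, Garnet, Galena, Fluorite, Chromite, Halite remain.
Three cleavage directions at 90° (cubic) is inconsistent with Garnet, Fluorite, Chromite.
Vitreous luster eliminates Galena.
Consistent with every observation: Halite, Sylvite.
That is 2 minerals.

2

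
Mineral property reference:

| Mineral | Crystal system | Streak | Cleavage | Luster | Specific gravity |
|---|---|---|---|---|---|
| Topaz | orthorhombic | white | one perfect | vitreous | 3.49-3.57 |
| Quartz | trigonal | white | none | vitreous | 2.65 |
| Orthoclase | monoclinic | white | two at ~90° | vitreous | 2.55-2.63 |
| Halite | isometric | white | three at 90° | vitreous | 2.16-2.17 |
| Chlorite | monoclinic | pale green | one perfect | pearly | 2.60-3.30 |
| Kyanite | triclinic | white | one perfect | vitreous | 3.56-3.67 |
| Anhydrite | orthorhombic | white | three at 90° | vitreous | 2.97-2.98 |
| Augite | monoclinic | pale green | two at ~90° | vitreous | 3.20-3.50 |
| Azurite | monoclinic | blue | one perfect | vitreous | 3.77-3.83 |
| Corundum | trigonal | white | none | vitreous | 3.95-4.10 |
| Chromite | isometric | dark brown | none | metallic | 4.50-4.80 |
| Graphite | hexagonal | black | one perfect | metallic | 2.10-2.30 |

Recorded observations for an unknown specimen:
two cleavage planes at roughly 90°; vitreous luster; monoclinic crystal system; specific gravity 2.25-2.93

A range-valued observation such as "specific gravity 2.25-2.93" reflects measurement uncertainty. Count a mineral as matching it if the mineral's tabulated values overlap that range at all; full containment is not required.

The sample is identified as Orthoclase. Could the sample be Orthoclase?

Two cleavage planes at roughly 90° — is consistent with Orthoclase (cleavage two at ~90°).
Vitreous luster — is consistent with Orthoclase (vitreous luster).
Monoclinic crystal system — is consistent with Orthoclase (monoclinic system).
Specific gravity 2.25-2.93 — is consistent with Orthoclase (SG 2.55-2.63).
Nothing contradicts Orthoclase.

Yes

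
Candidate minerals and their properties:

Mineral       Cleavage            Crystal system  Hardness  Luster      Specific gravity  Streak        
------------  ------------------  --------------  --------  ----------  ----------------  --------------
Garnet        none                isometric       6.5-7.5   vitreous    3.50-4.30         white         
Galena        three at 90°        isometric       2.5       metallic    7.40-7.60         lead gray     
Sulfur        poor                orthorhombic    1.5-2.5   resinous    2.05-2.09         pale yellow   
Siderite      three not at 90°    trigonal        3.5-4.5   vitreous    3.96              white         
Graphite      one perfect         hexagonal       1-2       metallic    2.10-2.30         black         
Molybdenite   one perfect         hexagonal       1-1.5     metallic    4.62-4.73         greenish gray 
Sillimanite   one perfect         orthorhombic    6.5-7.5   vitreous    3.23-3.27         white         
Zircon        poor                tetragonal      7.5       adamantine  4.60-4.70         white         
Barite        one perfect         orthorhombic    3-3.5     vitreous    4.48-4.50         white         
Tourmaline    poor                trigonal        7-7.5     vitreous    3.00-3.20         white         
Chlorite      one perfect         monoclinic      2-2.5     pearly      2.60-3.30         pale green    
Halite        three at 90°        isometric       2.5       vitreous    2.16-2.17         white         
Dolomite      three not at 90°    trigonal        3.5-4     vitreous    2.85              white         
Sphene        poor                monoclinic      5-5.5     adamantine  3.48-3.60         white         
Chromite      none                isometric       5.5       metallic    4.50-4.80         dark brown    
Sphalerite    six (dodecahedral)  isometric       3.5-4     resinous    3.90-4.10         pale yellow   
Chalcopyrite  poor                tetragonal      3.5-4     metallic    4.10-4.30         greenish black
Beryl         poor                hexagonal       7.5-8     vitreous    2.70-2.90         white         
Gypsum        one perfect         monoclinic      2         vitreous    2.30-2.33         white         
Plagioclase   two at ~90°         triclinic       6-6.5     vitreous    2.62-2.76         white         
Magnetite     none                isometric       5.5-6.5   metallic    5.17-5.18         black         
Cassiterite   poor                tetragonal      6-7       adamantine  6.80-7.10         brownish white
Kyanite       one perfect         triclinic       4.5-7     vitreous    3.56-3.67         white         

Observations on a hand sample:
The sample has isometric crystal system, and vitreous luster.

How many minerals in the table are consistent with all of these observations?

Isometric crystal system — only Garnet, Galena, Halite, Chromite, Sphalerite, Magnetite remain.
Vitreous luster — narrows the field to Garnet, Halite.
Consistent with every observation: Garnet, Halite.
That is 2 minerals.

2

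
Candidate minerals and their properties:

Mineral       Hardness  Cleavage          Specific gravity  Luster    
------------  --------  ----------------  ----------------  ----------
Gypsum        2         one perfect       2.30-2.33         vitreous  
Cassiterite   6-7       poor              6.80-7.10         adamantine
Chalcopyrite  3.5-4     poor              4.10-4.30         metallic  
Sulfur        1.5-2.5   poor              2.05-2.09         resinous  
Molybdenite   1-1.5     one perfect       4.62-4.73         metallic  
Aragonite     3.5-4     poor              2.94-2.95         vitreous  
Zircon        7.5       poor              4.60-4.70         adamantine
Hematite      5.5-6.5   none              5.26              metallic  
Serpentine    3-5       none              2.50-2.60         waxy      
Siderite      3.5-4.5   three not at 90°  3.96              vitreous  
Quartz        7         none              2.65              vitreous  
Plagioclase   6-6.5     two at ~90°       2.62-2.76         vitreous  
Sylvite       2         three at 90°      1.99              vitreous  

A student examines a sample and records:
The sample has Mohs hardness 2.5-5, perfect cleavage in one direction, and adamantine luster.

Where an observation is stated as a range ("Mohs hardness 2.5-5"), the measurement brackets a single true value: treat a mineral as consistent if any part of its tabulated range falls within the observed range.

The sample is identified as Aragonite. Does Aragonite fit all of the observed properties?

Mohs hardness 2.5-5 — matches Aragonite (hardness 3.5-4).
Perfect cleavage in one direction — Aragonite has cleavage poor; inconsistent.
Adamantine luster — Aragonite has vitreous luster; inconsistent.
2 of the observed properties are inconsistent with Aragonite.

No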